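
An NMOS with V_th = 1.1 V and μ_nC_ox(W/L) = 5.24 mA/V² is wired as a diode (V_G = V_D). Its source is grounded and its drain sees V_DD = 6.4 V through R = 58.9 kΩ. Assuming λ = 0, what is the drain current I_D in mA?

With gate tied to drain, V_GS = V_DS ≥ V_GS − V_th, so the device is in saturation.
KCL at the drain: ½ k_n (V_GS − V_th)² = (V_DD − V_GS)/R.
Let x = V_GS − 1.1. Then 154 x² + x − 5.3 = 0, giving x = 0.182 V (positive root), so V_GS = 1.28 V.
I_D = (V_DD − V_GS)/R = (6.4 − 1.28) / 58.9 = 0.0869 mA.

I_D = 0.0869 mA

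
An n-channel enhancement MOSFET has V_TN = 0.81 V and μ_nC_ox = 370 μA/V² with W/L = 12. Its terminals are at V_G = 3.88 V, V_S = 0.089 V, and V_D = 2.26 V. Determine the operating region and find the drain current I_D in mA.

Triode; I_D = 18.3 mA

V_GS = V_G − V_S = 3.88 − 0.089 = 3.79 V; V_DS = V_D − V_S = 2.26 − 0.089 = 2.17 V.
k_n = μ_nC_ox · (W/L) = 4.44 mA/V².
V_ov = V_GS − V_TN = 3.79 − 0.81 = 2.98 V.
Since V_DS = 2.17 V < V_ov = 2.98 V, the device is in the triode region.
I_D = k_n [V_ov · V_DS − ½ V_DS²] = 4.44 × [2.98 × 2.17 − 0.5 × 2.17²] = 18.3 mA.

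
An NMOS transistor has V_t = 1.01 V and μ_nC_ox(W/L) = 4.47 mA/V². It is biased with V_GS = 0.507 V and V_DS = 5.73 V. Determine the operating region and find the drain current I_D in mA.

V_GS = 0.507 V < V_t = 1.01 V, so the transistor is in cutoff.

Cutoff; I_D = 0 mA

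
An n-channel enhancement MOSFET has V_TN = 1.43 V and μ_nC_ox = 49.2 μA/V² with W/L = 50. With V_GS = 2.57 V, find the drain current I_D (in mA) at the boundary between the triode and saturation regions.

I_D = 1.60 mA

At the boundary V_DS = V_ov = V_GS − V_TN = 2.57 − 1.43 = 1.14 V.
k_n = μ_nC_ox · (W/L) = 2.46 mA/V².
I_D = ½ k_n V_ov² = 0.5 × 2.46 × 1.14² = 1.6 mA.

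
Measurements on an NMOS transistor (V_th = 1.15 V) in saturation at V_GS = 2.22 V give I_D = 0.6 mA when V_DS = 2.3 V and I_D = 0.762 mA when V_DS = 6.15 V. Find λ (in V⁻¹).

With V_GS fixed, I_D ∝ (1 + λ V_DS) in saturation, so I_D2/I_D1 = (1 + λ V_DS2)/(1 + λ V_DS1).
0.762/0.6 = 1.27 = (1 + 6.15 λ)/(1 + 2.3 λ).
Solving: λ (I_D1 V_DS2 − I_D2 V_DS1) = I_D2 − I_D1, so λ = (0.762 − 0.6) / (0.6 × 6.15 − 0.762 × 2.3) = 0.162 / 1.94 = 0.0836 V⁻¹.

λ = 0.0836 V⁻¹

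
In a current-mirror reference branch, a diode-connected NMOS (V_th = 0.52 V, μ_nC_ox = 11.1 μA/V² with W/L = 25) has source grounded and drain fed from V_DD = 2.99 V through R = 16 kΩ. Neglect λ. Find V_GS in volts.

V_GS = 1.37 V

With gate tied to drain, V_GS = V_DS ≥ V_GS − V_th, so the device is in saturation.
k_n = μ_nC_ox · (W/L) = 0.2775 mA/V².
KCL at the drain: ½ k_n (V_GS − V_th)² = (V_DD − V_GS)/R.
Let x = V_GS − 0.52. Then 2.22 x² + x − 2.47 = 0, giving x = 0.853 V (positive root), so V_GS = 1.37 V.
I_D = (V_DD − V_GS)/R = (2.99 − 1.37) / 16 = 0.101 mA.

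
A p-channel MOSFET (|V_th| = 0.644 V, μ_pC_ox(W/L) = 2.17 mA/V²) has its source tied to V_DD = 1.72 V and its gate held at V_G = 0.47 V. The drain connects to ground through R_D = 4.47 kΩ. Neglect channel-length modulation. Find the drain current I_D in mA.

V_SG = V_DD − V_G = 1.72 − 0.47 = 1.25 V, so V_ov = 1.25 − 0.644 = 0.606 V.
Assume saturation: I_D = ½ k_p V_ov² = 0.5 × 2.17 × 0.606² = 0.398 mA, giving V_SD = V_DD − I_D R_D = 1.72 − 0.398 × 4.47 = -0.0611 V.
But -0.0611 V < V_ov = 0.606 V, so the device is actually in triode.
In triode I_D = k_p[V_ov V_SD − ½ V_SD²] and I_D = (V_DD − V_SD)/R_D. Equating: 4.85 V_SD² − 6.878 V_SD + 1.72 = 0, giving V_SD = 0.324 V (the root below V_ov).
I_D = (1.72 − 0.324) / 4.47 = 0.312 mA.

I_D = 0.312 mA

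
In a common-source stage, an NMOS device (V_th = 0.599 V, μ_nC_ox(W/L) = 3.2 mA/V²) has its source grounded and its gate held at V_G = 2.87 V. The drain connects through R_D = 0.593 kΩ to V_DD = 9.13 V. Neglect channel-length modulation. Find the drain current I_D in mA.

I_D = 8.25 mA

V_GS = V_G = 2.87 V, so V_ov = 2.87 − 0.599 = 2.27 V.
Assume saturation: I_D = ½ k_n V_ov² = 0.5 × 3.2 × 2.27² = 8.25 mA, giving V_DS = V_DD − I_D R_D = 9.13 − 8.25 × 0.593 = 4.24 V.
V_DS = 4.24 V ≥ V_ov = 2.27 V, confirming saturation.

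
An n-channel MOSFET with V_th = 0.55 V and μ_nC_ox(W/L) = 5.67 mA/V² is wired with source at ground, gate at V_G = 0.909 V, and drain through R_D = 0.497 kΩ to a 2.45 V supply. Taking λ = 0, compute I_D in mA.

V_GS = V_G = 0.909 V, so V_ov = 0.909 − 0.55 = 0.359 V.
Assume saturation: I_D = ½ k_n V_ov² = 0.5 × 5.67 × 0.359² = 0.365 mA, giving V_DS = V_DD − I_D R_D = 2.45 − 0.365 × 0.497 = 2.27 V.
V_DS = 2.27 V ≥ V_ov = 0.359 V, confirming saturation.

I_D = 0.365 mA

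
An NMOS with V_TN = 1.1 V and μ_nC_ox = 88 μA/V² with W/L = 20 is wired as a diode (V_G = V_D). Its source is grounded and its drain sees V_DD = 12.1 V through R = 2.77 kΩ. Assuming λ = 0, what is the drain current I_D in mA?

With gate tied to drain, V_GS = V_DS ≥ V_GS − V_TN, so the device is in saturation.
k_n = μ_nC_ox · (W/L) = 1.76 mA/V².
KCL at the drain: ½ k_n (V_GS − V_TN)² = (V_DD − V_GS)/R.
Let x = V_GS − 1.1. Then 2.44 x² + x − 11 = 0, giving x = 1.93 V (positive root), so V_GS = 3.03 V.
I_D = (V_DD − V_GS)/R = (12.1 − 3.03) / 2.77 = 3.27 mA.

I_D = 3.27 mA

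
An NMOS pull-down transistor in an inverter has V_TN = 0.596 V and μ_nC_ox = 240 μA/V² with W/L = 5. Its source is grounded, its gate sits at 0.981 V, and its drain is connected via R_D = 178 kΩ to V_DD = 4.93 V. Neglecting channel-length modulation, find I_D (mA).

I_D = 0.0273 mA

V_GS = V_G = 0.981 V, so V_ov = 0.981 − 0.596 = 0.385 V.
k_n = μ_nC_ox · (W/L) = 1.2 mA/V².
Assume saturation: I_D = ½ k_n V_ov² = 0.5 × 1.2 × 0.385² = 0.0889 mA, giving V_DS = V_DD − I_D R_D = 4.93 − 0.0889 × 178 = -10.9 V.
But -10.9 V < V_ov = 0.385 V, so the device is actually in triode.
In triode I_D = k_n[V_ov V_DS − ½ V_DS²] and I_D = (V_DD − V_DS)/R_D. Equating: 107 V_DS² − 83.24 V_DS + 4.93 = 0, giving V_DS = 0.0646 V (the root below V_ov).
I_D = (4.93 − 0.0646) / 178 = 0.0273 mA.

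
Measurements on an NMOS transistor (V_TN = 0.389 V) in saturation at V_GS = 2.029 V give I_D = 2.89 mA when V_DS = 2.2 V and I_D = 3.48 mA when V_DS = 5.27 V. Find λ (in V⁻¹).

λ = 0.0779 V⁻¹

With V_GS fixed, I_D ∝ (1 + λ V_DS) in saturation, so I_D2/I_D1 = (1 + λ V_DS2)/(1 + λ V_DS1).
3.48/2.89 = 1.204 = (1 + 5.27 λ)/(1 + 2.2 λ).
Solving: λ (I_D1 V_DS2 − I_D2 V_DS1) = I_D2 − I_D1, so λ = (3.48 − 2.89) / (2.89 × 5.27 − 3.48 × 2.2) = 0.59 / 7.57 = 0.0779 V⁻¹.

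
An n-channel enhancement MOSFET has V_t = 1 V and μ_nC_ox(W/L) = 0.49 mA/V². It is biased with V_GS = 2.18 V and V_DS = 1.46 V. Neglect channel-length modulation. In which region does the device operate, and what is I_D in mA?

V_ov = V_GS − V_t = 2.18 − 1 = 1.18 V.
Since V_DS = 1.46 V ≥ V_ov = 1.18 V, the device is in saturation.
I_D = ½ k_n V_ov² = 0.5 × 0.49 × 1.18² = 0.341 mA.

Saturation; I_D = 0.341 mA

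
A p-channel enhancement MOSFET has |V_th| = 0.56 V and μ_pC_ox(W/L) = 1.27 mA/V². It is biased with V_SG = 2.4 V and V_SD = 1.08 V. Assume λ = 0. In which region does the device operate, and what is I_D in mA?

V_ov = V_SG − |V_th| = 2.4 − 0.56 = 1.84 V.
Since V_SD = 1.08 V < V_ov = 1.84 V, the device is in the triode region.
I_D = k_p [V_ov · V_SD − ½ V_SD²] = 1.27 × [1.84 × 1.08 − 0.5 × 1.08²] = 1.78 mA.

Triode; I_D = 1.78 mA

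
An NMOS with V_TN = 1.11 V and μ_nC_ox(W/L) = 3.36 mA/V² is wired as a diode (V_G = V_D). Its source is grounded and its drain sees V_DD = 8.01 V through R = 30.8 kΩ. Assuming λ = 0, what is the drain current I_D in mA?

With gate tied to drain, V_GS = V_DS ≥ V_GS − V_TN, so the device is in saturation.
KCL at the drain: ½ k_n (V_GS − V_TN)² = (V_DD − V_GS)/R.
Let x = V_GS − 1.11. Then 51.7 x² + x − 6.9 = 0, giving x = 0.356 V (positive root), so V_GS = 1.47 V.
I_D = (V_DD − V_GS)/R = (8.01 − 1.47) / 30.8 = 0.212 mA.

I_D = 0.212 mA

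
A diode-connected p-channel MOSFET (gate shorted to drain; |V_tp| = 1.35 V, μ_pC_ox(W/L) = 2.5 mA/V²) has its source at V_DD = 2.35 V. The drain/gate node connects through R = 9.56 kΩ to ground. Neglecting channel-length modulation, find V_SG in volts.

With gate tied to drain, V_SG = V_SD ≥ V_SG − |V_tp|, so the device is in saturation.
KCL at the drain: ½ k_p (V_SG − |V_tp|)² = (V_DD − V_SG)/R.
Let x = V_SG − 1.35. Then 12 x² + x − 1 = 0, giving x = 0.25 V (positive root), so V_SG = 1.6 V.
I_D = (V_DD − V_SG)/R = (2.35 − 1.6) / 9.56 = 0.0784 mA.

V_SG = 1.60 V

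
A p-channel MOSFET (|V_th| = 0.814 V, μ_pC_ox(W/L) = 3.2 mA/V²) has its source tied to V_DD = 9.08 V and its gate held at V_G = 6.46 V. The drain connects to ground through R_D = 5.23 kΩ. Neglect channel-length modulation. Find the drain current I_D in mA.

I_D = 1.68 mA

V_SG = V_DD − V_G = 9.08 − 6.46 = 2.62 V, so V_ov = 2.62 − 0.814 = 1.81 V.
Assume saturation: I_D = ½ k_p V_ov² = 0.5 × 3.2 × 1.81² = 5.22 mA, giving V_SD = V_DD − I_D R_D = 9.08 − 5.22 × 5.23 = -18.2 V.
But -18.2 V < V_ov = 1.81 V, so the device is actually in triode.
In triode I_D = k_p[V_ov V_SD − ½ V_SD²] and I_D = (V_DD − V_SD)/R_D. Equating: 8.37 V_SD² − 31.23 V_SD + 9.08 = 0, giving V_SD = 0.318 V (the root below V_ov).
I_D = (9.08 − 0.318) / 5.23 = 1.68 mA.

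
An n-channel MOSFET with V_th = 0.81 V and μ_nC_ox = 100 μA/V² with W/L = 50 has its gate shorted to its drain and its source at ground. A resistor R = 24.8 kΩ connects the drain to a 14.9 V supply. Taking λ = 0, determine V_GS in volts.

V_GS = 1.28 V

With gate tied to drain, V_GS = V_DS ≥ V_GS − V_th, so the device is in saturation.
k_n = μ_nC_ox · (W/L) = 5 mA/V².
KCL at the drain: ½ k_n (V_GS − V_th)² = (V_DD − V_GS)/R.
Let x = V_GS − 0.81. Then 62 x² + x − 14.09 = 0, giving x = 0.469 V (positive root), so V_GS = 1.28 V.
I_D = (V_DD − V_GS)/R = (14.9 − 1.28) / 24.8 = 0.549 mA.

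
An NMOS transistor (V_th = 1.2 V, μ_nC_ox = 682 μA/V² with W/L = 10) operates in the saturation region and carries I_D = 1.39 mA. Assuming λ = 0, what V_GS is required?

k_n = μ_nC_ox · (W/L) = 6.82 mA/V².
In saturation I_D = ½ k_n (V_GS − V_th)², so V_GS − V_th = √(2 I_D / k_n) = √(2 × 1.39 / 6.82) = 0.638 V.
V_GS = 1.2 + 0.638 = 1.84 V.

V_GS = 1.84 V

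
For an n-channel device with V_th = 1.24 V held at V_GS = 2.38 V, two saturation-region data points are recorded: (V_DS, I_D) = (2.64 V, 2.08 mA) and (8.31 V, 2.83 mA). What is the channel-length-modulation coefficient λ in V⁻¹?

With V_GS fixed, I_D ∝ (1 + λ V_DS) in saturation, so I_D2/I_D1 = (1 + λ V_DS2)/(1 + λ V_DS1).
2.83/2.08 = 1.361 = (1 + 8.31 λ)/(1 + 2.64 λ).
Solving: λ (I_D1 V_DS2 − I_D2 V_DS1) = I_D2 − I_D1, so λ = (2.83 − 2.08) / (2.08 × 8.31 − 2.83 × 2.64) = 0.75 / 9.81 = 0.0764 V⁻¹.

λ = 0.0764 V⁻¹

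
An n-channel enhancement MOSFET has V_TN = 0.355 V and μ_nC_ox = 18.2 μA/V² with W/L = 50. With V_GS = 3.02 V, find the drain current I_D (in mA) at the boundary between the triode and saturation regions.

At the boundary V_DS = V_ov = V_GS − V_TN = 3.02 − 0.355 = 2.67 V.
k_n = μ_nC_ox · (W/L) = 0.91 mA/V².
I_D = ½ k_n V_ov² = 0.5 × 0.91 × 2.67² = 3.23 mA.

I_D = 3.23 mA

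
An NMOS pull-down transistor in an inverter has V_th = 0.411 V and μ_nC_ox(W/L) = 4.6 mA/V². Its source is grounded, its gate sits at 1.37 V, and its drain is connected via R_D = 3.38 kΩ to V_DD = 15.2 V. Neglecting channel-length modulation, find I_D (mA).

I_D = 2.12 mA

V_GS = V_G = 1.37 V, so V_ov = 1.37 − 0.411 = 0.959 V.
Assume saturation: I_D = ½ k_n V_ov² = 0.5 × 4.6 × 0.959² = 2.12 mA, giving V_DS = V_DD − I_D R_D = 15.2 − 2.12 × 3.38 = 8.05 V.
V_DS = 8.05 V ≥ V_ov = 0.959 V, confirming saturation.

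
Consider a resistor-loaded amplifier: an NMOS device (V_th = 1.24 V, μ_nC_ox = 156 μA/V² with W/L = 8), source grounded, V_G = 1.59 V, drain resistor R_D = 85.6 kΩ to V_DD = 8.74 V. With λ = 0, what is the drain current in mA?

V_GS = V_G = 1.59 V, so V_ov = 1.59 − 1.24 = 0.35 V.
k_n = μ_nC_ox · (W/L) = 1.248 mA/V².
Assume saturation: I_D = ½ k_n V_ov² = 0.5 × 1.248 × 0.35² = 0.0764 mA, giving V_DS = V_DD − I_D R_D = 8.74 − 0.0764 × 85.6 = 2.2 V.
V_DS = 2.2 V ≥ V_ov = 0.35 V, confirming saturation.

I_D = 0.0764 mA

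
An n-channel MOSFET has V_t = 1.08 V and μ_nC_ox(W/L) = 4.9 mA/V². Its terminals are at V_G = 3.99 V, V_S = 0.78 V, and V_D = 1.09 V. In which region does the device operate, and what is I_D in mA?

V_GS = V_G − V_S = 3.99 − 0.78 = 3.21 V; V_DS = V_D − V_S = 1.09 − 0.78 = 0.31 V.
V_ov = V_GS − V_t = 3.21 − 1.08 = 2.13 V.
Since V_DS = 0.31 V < V_ov = 2.13 V, the device is in the triode region.
I_D = k_n [V_ov · V_DS − ½ V_DS²] = 4.9 × [2.13 × 0.31 − 0.5 × 0.31²] = 3 mA.

Triode; I_D = 3.00 mA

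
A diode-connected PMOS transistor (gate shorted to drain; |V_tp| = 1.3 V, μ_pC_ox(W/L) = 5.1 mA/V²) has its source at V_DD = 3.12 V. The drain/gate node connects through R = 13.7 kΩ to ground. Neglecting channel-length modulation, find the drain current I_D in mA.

I_D = 0.117 mA

With gate tied to drain, V_SG = V_SD ≥ V_SG − |V_tp|, so the device is in saturation.
KCL at the drain: ½ k_p (V_SG − |V_tp|)² = (V_DD − V_SG)/R.
Let x = V_SG − 1.3. Then 34.9 x² + x − 1.82 = 0, giving x = 0.214 V (positive root), so V_SG = 1.51 V.
I_D = (V_DD − V_SG)/R = (3.12 − 1.51) / 13.7 = 0.117 mA.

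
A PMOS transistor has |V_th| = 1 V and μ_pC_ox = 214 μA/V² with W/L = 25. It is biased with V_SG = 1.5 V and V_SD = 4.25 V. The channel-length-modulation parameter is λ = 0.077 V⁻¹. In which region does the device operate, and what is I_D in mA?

Saturation; I_D = 0.888 mA

k_p = μ_pC_ox · (W/L) = 5.35 mA/V².
V_ov = V_SG − |V_th| = 1.5 − 1 = 0.5 V.
Since V_SD = 4.25 V ≥ V_ov = 0.5 V, the device is in saturation.
I_D = ½ k_p V_ov² (1 + λ V_SD) = 0.5 × 5.35 × 0.5² × (1 + 0.077 × 4.25) = 0.888 mA.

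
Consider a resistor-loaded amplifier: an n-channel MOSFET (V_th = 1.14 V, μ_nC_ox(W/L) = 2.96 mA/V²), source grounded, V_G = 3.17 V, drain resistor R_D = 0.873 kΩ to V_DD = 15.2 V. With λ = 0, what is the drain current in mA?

V_GS = V_G = 3.17 V, so V_ov = 3.17 − 1.14 = 2.03 V.
Assume saturation: I_D = ½ k_n V_ov² = 0.5 × 2.96 × 2.03² = 6.1 mA, giving V_DS = V_DD − I_D R_D = 15.2 − 6.1 × 0.873 = 9.88 V.
V_DS = 9.88 V ≥ V_ov = 2.03 V, confirming saturation.

I_D = 6.10 mA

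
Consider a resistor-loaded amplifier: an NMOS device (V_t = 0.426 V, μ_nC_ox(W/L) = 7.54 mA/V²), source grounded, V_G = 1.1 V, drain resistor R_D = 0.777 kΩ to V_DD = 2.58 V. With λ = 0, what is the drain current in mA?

I_D = 1.71 mA

V_GS = V_G = 1.1 V, so V_ov = 1.1 − 0.426 = 0.674 V.
Assume saturation: I_D = ½ k_n V_ov² = 0.5 × 7.54 × 0.674² = 1.71 mA, giving V_DS = V_DD − I_D R_D = 2.58 − 1.71 × 0.777 = 1.25 V.
V_DS = 1.25 V ≥ V_ov = 0.674 V, confirming saturation.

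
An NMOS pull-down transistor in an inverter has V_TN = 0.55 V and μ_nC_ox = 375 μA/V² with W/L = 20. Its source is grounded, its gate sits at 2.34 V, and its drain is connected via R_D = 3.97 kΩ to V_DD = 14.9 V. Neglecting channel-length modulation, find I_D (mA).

V_GS = V_G = 2.34 V, so V_ov = 2.34 − 0.55 = 1.79 V.
k_n = μ_nC_ox · (W/L) = 7.5 mA/V².
Assume saturation: I_D = ½ k_n V_ov² = 0.5 × 7.5 × 1.79² = 12 mA, giving V_DS = V_DD − I_D R_D = 14.9 − 12 × 3.97 = -32.8 V.
But -32.8 V < V_ov = 1.79 V, so the device is actually in triode.
In triode I_D = k_n[V_ov V_DS − ½ V_DS²] and I_D = (V_DD − V_DS)/R_D. Equating: 14.9 V_DS² − 54.3 V_DS + 14.9 = 0, giving V_DS = 0.299 V (the root below V_ov).
I_D = (14.9 − 0.299) / 3.97 = 3.68 mA.

I_D = 3.68 mA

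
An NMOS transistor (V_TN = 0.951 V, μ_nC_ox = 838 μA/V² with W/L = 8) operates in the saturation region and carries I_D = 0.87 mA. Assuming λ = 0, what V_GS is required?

V_GS = 1.46 V

k_n = μ_nC_ox · (W/L) = 6.704 mA/V².
In saturation I_D = ½ k_n (V_GS − V_TN)², so V_GS − V_TN = √(2 I_D / k_n) = √(2 × 0.87 / 6.704) = 0.509 V.
V_GS = 0.951 + 0.509 = 1.46 V.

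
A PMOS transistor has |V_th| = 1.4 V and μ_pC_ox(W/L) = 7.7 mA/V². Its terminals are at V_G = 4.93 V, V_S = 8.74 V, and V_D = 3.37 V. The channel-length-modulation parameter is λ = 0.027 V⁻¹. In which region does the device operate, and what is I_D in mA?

Saturation; I_D = 25.6 mA

V_SG = V_S − V_G = 8.74 − 4.93 = 3.81 V; V_SD = V_S − V_D = 8.74 − 3.37 = 5.37 V.
V_ov = V_SG − |V_th| = 3.81 − 1.4 = 2.41 V.
Since V_SD = 5.37 V ≥ V_ov = 2.41 V, the device is in saturation.
I_D = ½ k_p V_ov² (1 + λ V_SD) = 0.5 × 7.7 × 2.41² × (1 + 0.027 × 5.37) = 25.6 mA.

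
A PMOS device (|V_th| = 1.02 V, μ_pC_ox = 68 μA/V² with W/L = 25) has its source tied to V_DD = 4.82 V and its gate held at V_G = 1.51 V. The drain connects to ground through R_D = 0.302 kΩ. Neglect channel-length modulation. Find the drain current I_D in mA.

I_D = 4.46 mA

V_SG = V_DD − V_G = 4.82 − 1.51 = 3.31 V, so V_ov = 3.31 − 1.02 = 2.29 V.
k_p = μ_pC_ox · (W/L) = 1.7 mA/V².
Assume saturation: I_D = ½ k_p V_ov² = 0.5 × 1.7 × 2.29² = 4.46 mA, giving V_SD = V_DD − I_D R_D = 4.82 − 4.46 × 0.302 = 3.47 V.
V_SD = 3.47 V ≥ V_ov = 2.29 V, confirming saturation.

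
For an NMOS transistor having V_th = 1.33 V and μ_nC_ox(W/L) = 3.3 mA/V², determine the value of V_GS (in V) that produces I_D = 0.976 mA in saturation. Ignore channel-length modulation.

V_GS = 2.10 V

In saturation I_D = ½ k_n (V_GS − V_th)², so V_GS − V_th = √(2 I_D / k_n) = √(2 × 0.976 / 3.3) = 0.769 V.
V_GS = 1.33 + 0.769 = 2.1 V.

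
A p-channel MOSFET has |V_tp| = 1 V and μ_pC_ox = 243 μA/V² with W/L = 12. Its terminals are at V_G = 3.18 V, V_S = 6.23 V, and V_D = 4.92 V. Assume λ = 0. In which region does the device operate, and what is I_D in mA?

V_SG = V_S − V_G = 6.23 − 3.18 = 3.05 V; V_SD = V_S − V_D = 6.23 − 4.92 = 1.31 V.
k_p = μ_pC_ox · (W/L) = 2.916 mA/V².
V_ov = V_SG − |V_tp| = 3.05 − 1 = 2.05 V.
Since V_SD = 1.31 V < V_ov = 2.05 V, the device is in the triode region.
I_D = k_p [V_ov · V_SD − ½ V_SD²] = 2.916 × [2.05 × 1.31 − 0.5 × 1.31²] = 5.33 mA.

Triode; I_D = 5.33 mA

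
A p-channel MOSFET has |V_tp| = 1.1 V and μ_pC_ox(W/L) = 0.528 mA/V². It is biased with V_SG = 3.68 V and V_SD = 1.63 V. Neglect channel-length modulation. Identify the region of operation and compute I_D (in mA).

V_ov = V_SG − |V_tp| = 3.68 − 1.1 = 2.58 V.
Since V_SD = 1.63 V < V_ov = 2.58 V, the device is in the triode region.
I_D = k_p [V_ov · V_SD − ½ V_SD²] = 0.528 × [2.58 × 1.63 − 0.5 × 1.63²] = 1.52 mA.

Triode; I_D = 1.52 mA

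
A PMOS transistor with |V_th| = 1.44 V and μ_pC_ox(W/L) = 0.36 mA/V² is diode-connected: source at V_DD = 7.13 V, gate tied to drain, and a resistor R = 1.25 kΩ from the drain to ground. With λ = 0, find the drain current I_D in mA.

With gate tied to drain, V_SG = V_SD ≥ V_SG − |V_th|, so the device is in saturation.
KCL at the drain: ½ k_p (V_SG − |V_th|)² = (V_DD − V_SG)/R.
Let x = V_SG − 1.44. Then 0.225 x² + x − 5.69 = 0, giving x = 3.28 V (positive root), so V_SG = 4.72 V.
I_D = (V_DD − V_SG)/R = (7.13 − 4.72) / 1.25 = 1.93 mA.

I_D = 1.93 mA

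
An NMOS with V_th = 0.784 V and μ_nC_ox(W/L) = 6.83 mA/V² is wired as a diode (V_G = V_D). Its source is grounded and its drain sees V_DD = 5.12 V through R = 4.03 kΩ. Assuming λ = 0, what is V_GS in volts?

With gate tied to drain, V_GS = V_DS ≥ V_GS − V_th, so the device is in saturation.
KCL at the drain: ½ k_n (V_GS − V_th)² = (V_DD − V_GS)/R.
Let x = V_GS − 0.784. Then 13.8 x² + x − 4.336 = 0, giving x = 0.526 V (positive root), so V_GS = 1.31 V.
I_D = (V_DD − V_GS)/R = (5.12 − 1.31) / 4.03 = 0.945 mA.

V_GS = 1.31 V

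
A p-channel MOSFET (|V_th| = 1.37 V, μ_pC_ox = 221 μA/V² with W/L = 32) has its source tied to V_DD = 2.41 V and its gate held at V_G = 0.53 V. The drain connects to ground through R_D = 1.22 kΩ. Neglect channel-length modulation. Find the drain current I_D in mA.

V_SG = V_DD − V_G = 2.41 − 0.53 = 1.88 V, so V_ov = 1.88 − 1.37 = 0.51 V.
k_p = μ_pC_ox · (W/L) = 7.072 mA/V².
Assume saturation: I_D = ½ k_p V_ov² = 0.5 × 7.072 × 0.51² = 0.92 mA, giving V_SD = V_DD − I_D R_D = 2.41 − 0.92 × 1.22 = 1.29 V.
V_SD = 1.29 V ≥ V_ov = 0.51 V, confirming saturation.

I_D = 0.920 mA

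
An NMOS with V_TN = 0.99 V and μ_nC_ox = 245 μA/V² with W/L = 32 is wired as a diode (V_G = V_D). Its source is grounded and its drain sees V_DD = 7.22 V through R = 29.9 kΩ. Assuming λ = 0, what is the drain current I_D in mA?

I_D = 0.201 mA

With gate tied to drain, V_GS = V_DS ≥ V_GS − V_TN, so the device is in saturation.
k_n = μ_nC_ox · (W/L) = 7.84 mA/V².
KCL at the drain: ½ k_n (V_GS − V_TN)² = (V_DD − V_GS)/R.
Let x = V_GS − 0.99. Then 117 x² + x − 6.23 = 0, giving x = 0.226 V (positive root), so V_GS = 1.22 V.
I_D = (V_DD − V_GS)/R = (7.22 − 1.22) / 29.9 = 0.201 mA.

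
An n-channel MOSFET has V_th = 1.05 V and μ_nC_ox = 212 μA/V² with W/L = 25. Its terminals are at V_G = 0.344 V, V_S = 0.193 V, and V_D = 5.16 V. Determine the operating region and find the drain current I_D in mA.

Cutoff; I_D = 0 mA

V_GS = V_G − V_S = 0.344 − 0.193 = 0.151 V; V_DS = V_D − V_S = 5.16 − 0.193 = 4.97 V.
V_GS = 0.151 V < V_th = 1.05 V, so the transistor is in cutoff.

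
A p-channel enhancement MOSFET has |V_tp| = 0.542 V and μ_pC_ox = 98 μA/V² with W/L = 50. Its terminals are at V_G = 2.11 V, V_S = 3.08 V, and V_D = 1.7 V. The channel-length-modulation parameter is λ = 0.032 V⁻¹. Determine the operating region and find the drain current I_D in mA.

Saturation; I_D = 0.469 mA

V_SG = V_S − V_G = 3.08 − 2.11 = 0.97 V; V_SD = V_S − V_D = 3.08 − 1.7 = 1.38 V.
k_p = μ_pC_ox · (W/L) = 4.9 mA/V².
V_ov = V_SG − |V_tp| = 0.97 − 0.542 = 0.428 V.
Since V_SD = 1.38 V ≥ V_ov = 0.428 V, the device is in saturation.
I_D = ½ k_p V_ov² (1 + λ V_SD) = 0.5 × 4.9 × 0.428² × (1 + 0.032 × 1.38) = 0.469 mA.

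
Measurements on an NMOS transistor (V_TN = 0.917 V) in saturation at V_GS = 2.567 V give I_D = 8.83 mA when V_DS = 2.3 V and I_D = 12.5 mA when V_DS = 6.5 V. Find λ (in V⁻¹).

With V_GS fixed, I_D ∝ (1 + λ V_DS) in saturation, so I_D2/I_D1 = (1 + λ V_DS2)/(1 + λ V_DS1).
12.5/8.83 = 1.416 = (1 + 6.5 λ)/(1 + 2.3 λ).
Solving: λ (I_D1 V_DS2 − I_D2 V_DS1) = I_D2 − I_D1, so λ = (12.5 − 8.83) / (8.83 × 6.5 − 12.5 × 2.3) = 3.67 / 28.6 = 0.128 V⁻¹.

λ = 0.128 V⁻¹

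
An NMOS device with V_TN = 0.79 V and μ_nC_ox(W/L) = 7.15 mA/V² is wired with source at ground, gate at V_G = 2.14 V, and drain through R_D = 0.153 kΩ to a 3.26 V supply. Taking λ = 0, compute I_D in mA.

I_D = 6.52 mA

V_GS = V_G = 2.14 V, so V_ov = 2.14 − 0.79 = 1.35 V.
Assume saturation: I_D = ½ k_n V_ov² = 0.5 × 7.15 × 1.35² = 6.52 mA, giving V_DS = V_DD − I_D R_D = 3.26 − 6.52 × 0.153 = 2.26 V.
V_DS = 2.26 V ≥ V_ov = 1.35 V, confirming saturation.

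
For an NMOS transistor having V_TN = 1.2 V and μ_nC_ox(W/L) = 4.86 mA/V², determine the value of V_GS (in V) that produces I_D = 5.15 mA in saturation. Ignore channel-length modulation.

V_GS = 2.66 V

In saturation I_D = ½ k_n (V_GS − V_TN)², so V_GS − V_TN = √(2 I_D / k_n) = √(2 × 5.15 / 4.86) = 1.46 V.
V_GS = 1.2 + 1.46 = 2.66 V.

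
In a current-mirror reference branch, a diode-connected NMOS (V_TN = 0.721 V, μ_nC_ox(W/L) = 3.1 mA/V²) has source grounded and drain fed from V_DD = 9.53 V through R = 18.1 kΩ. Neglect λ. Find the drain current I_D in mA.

I_D = 0.457 mA

With gate tied to drain, V_GS = V_DS ≥ V_GS − V_TN, so the device is in saturation.
KCL at the drain: ½ k_n (V_GS − V_TN)² = (V_DD − V_GS)/R.
Let x = V_GS − 0.721. Then 28.1 x² + x − 8.809 = 0, giving x = 0.543 V (positive root), so V_GS = 1.26 V.
I_D = (V_DD − V_GS)/R = (9.53 − 1.26) / 18.1 = 0.457 mA.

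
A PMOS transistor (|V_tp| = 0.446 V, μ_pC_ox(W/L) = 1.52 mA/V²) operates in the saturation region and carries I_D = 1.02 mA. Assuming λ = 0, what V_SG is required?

In saturation I_D = ½ k_p (V_SG − |V_tp|)², so V_SG − |V_tp| = √(2 I_D / k_p) = √(2 × 1.02 / 1.52) = 1.16 V.
V_SG = 0.446 + 1.16 = 1.6 V.

V_SG = 1.60 V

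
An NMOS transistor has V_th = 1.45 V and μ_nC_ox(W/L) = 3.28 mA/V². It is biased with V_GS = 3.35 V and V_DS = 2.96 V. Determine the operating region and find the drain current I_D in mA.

Saturation; I_D = 5.92 mA

V_ov = V_GS − V_th = 3.35 − 1.45 = 1.9 V.
Since V_DS = 2.96 V ≥ V_ov = 1.9 V, the device is in saturation.
I_D = ½ k_n V_ov² = 0.5 × 3.28 × 1.9² = 5.92 mA.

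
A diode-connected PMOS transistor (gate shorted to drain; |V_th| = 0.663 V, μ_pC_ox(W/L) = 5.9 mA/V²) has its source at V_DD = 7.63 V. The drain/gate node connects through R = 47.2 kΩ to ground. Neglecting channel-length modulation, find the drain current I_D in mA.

I_D = 0.143 mA

With gate tied to drain, V_SG = V_SD ≥ V_SG − |V_th|, so the device is in saturation.
KCL at the drain: ½ k_p (V_SG − |V_th|)² = (V_DD − V_SG)/R.
Let x = V_SG − 0.663. Then 139 x² + x − 6.967 = 0, giving x = 0.22 V (positive root), so V_SG = 0.883 V.
I_D = (V_DD − V_SG)/R = (7.63 − 0.883) / 47.2 = 0.143 mA.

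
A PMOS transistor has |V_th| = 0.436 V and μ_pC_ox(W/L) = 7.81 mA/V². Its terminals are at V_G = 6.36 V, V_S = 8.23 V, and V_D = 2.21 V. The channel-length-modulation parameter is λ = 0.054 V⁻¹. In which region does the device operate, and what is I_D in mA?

V_SG = V_S − V_G = 8.23 − 6.36 = 1.87 V; V_SD = V_S − V_D = 8.23 − 2.21 = 6.02 V.
V_ov = V_SG − |V_th| = 1.87 − 0.436 = 1.43 V.
Since V_SD = 6.02 V ≥ V_ov = 1.43 V, the device is in saturation.
I_D = ½ k_p V_ov² (1 + λ V_SD) = 0.5 × 7.81 × 1.43² × (1 + 0.054 × 6.02) = 10.6 mA.

Saturation; I_D = 10.6 mA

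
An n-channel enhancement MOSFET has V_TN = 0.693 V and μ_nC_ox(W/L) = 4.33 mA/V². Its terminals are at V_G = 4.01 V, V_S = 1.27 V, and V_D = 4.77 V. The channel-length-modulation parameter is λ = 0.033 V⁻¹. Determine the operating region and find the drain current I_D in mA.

Saturation; I_D = 10.1 mA

V_GS = V_G − V_S = 4.01 − 1.27 = 2.74 V; V_DS = V_D − V_S = 4.77 − 1.27 = 3.5 V.
V_ov = V_GS − V_TN = 2.74 − 0.693 = 2.05 V.
Since V_DS = 3.5 V ≥ V_ov = 2.05 V, the device is in saturation.
I_D = ½ k_n V_ov² (1 + λ V_DS) = 0.5 × 4.33 × 2.05² × (1 + 0.033 × 3.5) = 10.1 mA.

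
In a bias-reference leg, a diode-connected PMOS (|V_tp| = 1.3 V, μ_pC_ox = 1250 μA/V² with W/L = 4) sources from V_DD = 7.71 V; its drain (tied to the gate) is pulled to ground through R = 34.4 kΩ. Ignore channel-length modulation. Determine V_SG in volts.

With gate tied to drain, V_SG = V_SD ≥ V_SG − |V_tp|, so the device is in saturation.
k_p = μ_pC_ox · (W/L) = 5 mA/V².
KCL at the drain: ½ k_p (V_SG − |V_tp|)² = (V_DD − V_SG)/R.
Let x = V_SG − 1.3. Then 86 x² + x − 6.41 = 0, giving x = 0.267 V (positive root), so V_SG = 1.57 V.
I_D = (V_DD − V_SG)/R = (7.71 − 1.57) / 34.4 = 0.179 mA.

V_SG = 1.57 V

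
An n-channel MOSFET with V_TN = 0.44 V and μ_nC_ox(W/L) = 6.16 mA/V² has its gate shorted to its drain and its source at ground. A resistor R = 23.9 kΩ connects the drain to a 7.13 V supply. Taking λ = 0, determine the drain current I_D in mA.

I_D = 0.268 mA

With gate tied to drain, V_GS = V_DS ≥ V_GS − V_TN, so the device is in saturation.
KCL at the drain: ½ k_n (V_GS − V_TN)² = (V_DD − V_GS)/R.
Let x = V_GS − 0.44. Then 73.6 x² + x − 6.69 = 0, giving x = 0.295 V (positive root), so V_GS = 0.735 V.
I_D = (V_DD − V_GS)/R = (7.13 − 0.735) / 23.9 = 0.268 mA.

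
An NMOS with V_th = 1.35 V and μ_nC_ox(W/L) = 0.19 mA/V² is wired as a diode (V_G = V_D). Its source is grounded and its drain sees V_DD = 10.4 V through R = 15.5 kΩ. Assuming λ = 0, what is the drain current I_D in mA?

I_D = 0.444 mA

With gate tied to drain, V_GS = V_DS ≥ V_GS − V_th, so the device is in saturation.
KCL at the drain: ½ k_n (V_GS − V_th)² = (V_DD − V_GS)/R.
Let x = V_GS − 1.35. Then 1.47 x² + x − 9.05 = 0, giving x = 2.16 V (positive root), so V_GS = 3.51 V.
I_D = (V_DD − V_GS)/R = (10.4 − 3.51) / 15.5 = 0.444 mA.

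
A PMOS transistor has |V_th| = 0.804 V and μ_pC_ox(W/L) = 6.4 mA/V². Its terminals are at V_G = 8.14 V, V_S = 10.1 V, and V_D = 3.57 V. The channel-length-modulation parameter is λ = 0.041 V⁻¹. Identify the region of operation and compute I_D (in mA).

V_SG = V_S − V_G = 10.1 − 8.14 = 1.96 V; V_SD = V_S − V_D = 10.1 − 3.57 = 6.53 V.
V_ov = V_SG − |V_th| = 1.96 − 0.804 = 1.16 V.
Since V_SD = 6.53 V ≥ V_ov = 1.16 V, the device is in saturation.
I_D = ½ k_p V_ov² (1 + λ V_SD) = 0.5 × 6.4 × 1.16² × (1 + 0.041 × 6.53) = 5.42 mA.

Saturation; I_D = 5.42 mA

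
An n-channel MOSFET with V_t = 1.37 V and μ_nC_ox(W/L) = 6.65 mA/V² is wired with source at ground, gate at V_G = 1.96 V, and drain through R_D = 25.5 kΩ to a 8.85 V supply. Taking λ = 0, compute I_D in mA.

V_GS = V_G = 1.96 V, so V_ov = 1.96 − 1.37 = 0.59 V.
Assume saturation: I_D = ½ k_n V_ov² = 0.5 × 6.65 × 0.59² = 1.16 mA, giving V_DS = V_DD − I_D R_D = 8.85 − 1.16 × 25.5 = -20.7 V.
But -20.7 V < V_ov = 0.59 V, so the device is actually in triode.
In triode I_D = k_n[V_ov V_DS − ½ V_DS²] and I_D = (V_DD − V_DS)/R_D. Equating: 84.8 V_DS² − 101 V_DS + 8.85 = 0, giving V_DS = 0.0952 V (the root below V_ov).
I_D = (8.85 − 0.0952) / 25.5 = 0.343 mA.

I_D = 0.343 mA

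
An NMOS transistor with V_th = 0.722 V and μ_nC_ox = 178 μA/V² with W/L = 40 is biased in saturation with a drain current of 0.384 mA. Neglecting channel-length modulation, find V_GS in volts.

V_GS = 1.05 V

k_n = μ_nC_ox · (W/L) = 7.12 mA/V².
In saturation I_D = ½ k_n (V_GS − V_th)², so V_GS − V_th = √(2 I_D / k_n) = √(2 × 0.384 / 7.12) = 0.328 V.
V_GS = 0.722 + 0.328 = 1.05 V.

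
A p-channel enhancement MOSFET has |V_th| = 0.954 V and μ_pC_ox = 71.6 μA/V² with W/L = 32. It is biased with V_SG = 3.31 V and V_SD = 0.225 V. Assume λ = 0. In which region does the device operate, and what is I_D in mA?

k_p = μ_pC_ox · (W/L) = 2.291 mA/V².
V_ov = V_SG − |V_th| = 3.31 − 0.954 = 2.36 V.
Since V_SD = 0.225 V < V_ov = 2.36 V, the device is in the triode region.
I_D = k_p [V_ov · V_SD − ½ V_SD²] = 2.291 × [2.36 × 0.225 − 0.5 × 0.225²] = 1.16 mA.

Triode; I_D = 1.16 mA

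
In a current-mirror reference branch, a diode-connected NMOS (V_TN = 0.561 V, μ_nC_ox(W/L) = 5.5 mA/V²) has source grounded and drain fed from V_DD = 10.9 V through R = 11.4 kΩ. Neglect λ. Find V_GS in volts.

V_GS = 1.12 V

With gate tied to drain, V_GS = V_DS ≥ V_GS − V_TN, so the device is in saturation.
KCL at the drain: ½ k_n (V_GS − V_TN)² = (V_DD − V_GS)/R.
Let x = V_GS − 0.561. Then 31.4 x² + x − 10.34 = 0, giving x = 0.559 V (positive root), so V_GS = 1.12 V.
I_D = (V_DD − V_GS)/R = (10.9 − 1.12) / 11.4 = 0.858 mA.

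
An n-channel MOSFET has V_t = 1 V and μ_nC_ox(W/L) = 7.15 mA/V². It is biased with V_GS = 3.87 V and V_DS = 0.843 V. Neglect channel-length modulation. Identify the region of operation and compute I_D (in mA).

Triode; I_D = 14.8 mA

V_ov = V_GS − V_t = 3.87 − 1 = 2.87 V.
Since V_DS = 0.843 V < V_ov = 2.87 V, the device is in the triode region.
I_D = k_n [V_ov · V_DS − ½ V_DS²] = 7.15 × [2.87 × 0.843 − 0.5 × 0.843²] = 14.8 mA.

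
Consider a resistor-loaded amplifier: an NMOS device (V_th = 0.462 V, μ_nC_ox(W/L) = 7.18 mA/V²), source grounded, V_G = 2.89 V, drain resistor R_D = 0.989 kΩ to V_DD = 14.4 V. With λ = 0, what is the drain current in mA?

I_D = 13.6 mA

V_GS = V_G = 2.89 V, so V_ov = 2.89 − 0.462 = 2.43 V.
Assume saturation: I_D = ½ k_n V_ov² = 0.5 × 7.18 × 2.43² = 21.2 mA, giving V_DS = V_DD − I_D R_D = 14.4 − 21.2 × 0.989 = -6.53 V.
But -6.53 V < V_ov = 2.43 V, so the device is actually in triode.
In triode I_D = k_n[V_ov V_DS − ½ V_DS²] and I_D = (V_DD − V_DS)/R_D. Equating: 3.55 V_DS² − 18.24 V_DS + 14.4 = 0, giving V_DS = 0.974 V (the root below V_ov).
I_D = (14.4 − 0.974) / 0.989 = 13.6 mA.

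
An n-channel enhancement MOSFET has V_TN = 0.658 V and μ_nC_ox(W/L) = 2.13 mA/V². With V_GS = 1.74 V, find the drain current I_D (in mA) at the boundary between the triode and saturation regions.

I_D = 1.25 mA

At the boundary V_DS = V_ov = V_GS − V_TN = 1.74 − 0.658 = 1.08 V.
I_D = ½ k_n V_ov² = 0.5 × 2.13 × 1.08² = 1.25 mA.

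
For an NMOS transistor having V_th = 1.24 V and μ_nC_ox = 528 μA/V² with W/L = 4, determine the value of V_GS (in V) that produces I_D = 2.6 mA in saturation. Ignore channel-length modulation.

V_GS = 2.81 V

k_n = μ_nC_ox · (W/L) = 2.112 mA/V².
In saturation I_D = ½ k_n (V_GS − V_th)², so V_GS − V_th = √(2 I_D / k_n) = √(2 × 2.6 / 2.112) = 1.57 V.
V_GS = 1.24 + 1.57 = 2.81 V.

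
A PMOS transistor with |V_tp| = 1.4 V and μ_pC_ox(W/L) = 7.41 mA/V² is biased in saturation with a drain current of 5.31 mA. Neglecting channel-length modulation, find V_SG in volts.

In saturation I_D = ½ k_p (V_SG − |V_tp|)², so V_SG − |V_tp| = √(2 I_D / k_p) = √(2 × 5.31 / 7.41) = 1.2 V.
V_SG = 1.4 + 1.2 = 2.6 V.

V_SG = 2.60 V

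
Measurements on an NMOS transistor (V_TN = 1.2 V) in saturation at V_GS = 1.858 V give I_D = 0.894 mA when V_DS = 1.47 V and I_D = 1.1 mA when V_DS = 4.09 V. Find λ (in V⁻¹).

With V_GS fixed, I_D ∝ (1 + λ V_DS) in saturation, so I_D2/I_D1 = (1 + λ V_DS2)/(1 + λ V_DS1).
1.1/0.894 = 1.23 = (1 + 4.09 λ)/(1 + 1.47 λ).
Solving: λ (I_D1 V_DS2 − I_D2 V_DS1) = I_D2 − I_D1, so λ = (1.1 − 0.894) / (0.894 × 4.09 − 1.1 × 1.47) = 0.206 / 2.04 = 0.101 V⁻¹.

λ = 0.101 V⁻¹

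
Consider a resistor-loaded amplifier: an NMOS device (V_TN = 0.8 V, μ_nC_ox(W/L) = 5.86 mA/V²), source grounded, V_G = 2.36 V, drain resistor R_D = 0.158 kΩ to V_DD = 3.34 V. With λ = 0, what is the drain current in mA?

V_GS = V_G = 2.36 V, so V_ov = 2.36 − 0.8 = 1.56 V.
Assume saturation: I_D = ½ k_n V_ov² = 0.5 × 5.86 × 1.56² = 7.13 mA, giving V_DS = V_DD − I_D R_D = 3.34 − 7.13 × 0.158 = 2.21 V.
V_DS = 2.21 V ≥ V_ov = 1.56 V, confirming saturation.

I_D = 7.13 mA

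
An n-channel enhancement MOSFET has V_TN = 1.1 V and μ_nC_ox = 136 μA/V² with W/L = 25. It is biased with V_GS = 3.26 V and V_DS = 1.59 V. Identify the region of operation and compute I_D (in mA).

k_n = μ_nC_ox · (W/L) = 3.4 mA/V².
V_ov = V_GS − V_TN = 3.26 − 1.1 = 2.16 V.
Since V_DS = 1.59 V < V_ov = 2.16 V, the device is in the triode region.
I_D = k_n [V_ov · V_DS − ½ V_DS²] = 3.4 × [2.16 × 1.59 − 0.5 × 1.59²] = 7.38 mA.

Triode; I_D = 7.38 mA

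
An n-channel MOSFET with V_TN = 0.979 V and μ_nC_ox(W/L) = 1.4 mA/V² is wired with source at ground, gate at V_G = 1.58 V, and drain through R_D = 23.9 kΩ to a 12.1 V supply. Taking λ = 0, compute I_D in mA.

V_GS = V_G = 1.58 V, so V_ov = 1.58 − 0.979 = 0.601 V.
Assume saturation: I_D = ½ k_n V_ov² = 0.5 × 1.4 × 0.601² = 0.253 mA, giving V_DS = V_DD − I_D R_D = 12.1 − 0.253 × 23.9 = 6.06 V.
V_DS = 6.06 V ≥ V_ov = 0.601 V, confirming saturation.

I_D = 0.253 mA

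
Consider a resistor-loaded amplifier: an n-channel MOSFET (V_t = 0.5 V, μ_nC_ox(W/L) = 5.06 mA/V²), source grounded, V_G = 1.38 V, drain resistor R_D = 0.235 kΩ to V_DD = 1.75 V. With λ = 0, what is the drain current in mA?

I_D = 1.96 mA

V_GS = V_G = 1.38 V, so V_ov = 1.38 − 0.5 = 0.88 V.
Assume saturation: I_D = ½ k_n V_ov² = 0.5 × 5.06 × 0.88² = 1.96 mA, giving V_DS = V_DD − I_D R_D = 1.75 − 1.96 × 0.235 = 1.29 V.
V_DS = 1.29 V ≥ V_ov = 0.88 V, confirming saturation.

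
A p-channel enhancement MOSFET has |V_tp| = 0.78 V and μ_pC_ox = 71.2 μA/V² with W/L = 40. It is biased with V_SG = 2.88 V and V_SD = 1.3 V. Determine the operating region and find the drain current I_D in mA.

k_p = μ_pC_ox · (W/L) = 2.848 mA/V².
V_ov = V_SG − |V_tp| = 2.88 − 0.78 = 2.1 V.
Since V_SD = 1.3 V < V_ov = 2.1 V, the device is in the triode region.
I_D = k_p [V_ov · V_SD − ½ V_SD²] = 2.848 × [2.1 × 1.3 − 0.5 × 1.3²] = 5.37 mA.

Triode; I_D = 5.37 mA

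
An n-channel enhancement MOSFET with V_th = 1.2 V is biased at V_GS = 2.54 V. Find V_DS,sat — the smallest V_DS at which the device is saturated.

V_DS,sat = 1.34 V

The boundary between triode and saturation is V_DS = V_GS − V_th = V_ov.
V_ov = 2.54 − 1.2 = 1.34 V.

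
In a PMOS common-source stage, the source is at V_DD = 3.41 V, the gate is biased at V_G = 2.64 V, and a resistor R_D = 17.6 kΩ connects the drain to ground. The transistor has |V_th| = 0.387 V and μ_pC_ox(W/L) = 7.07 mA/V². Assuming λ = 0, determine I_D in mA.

I_D = 0.189 mA

V_SG = V_DD − V_G = 3.41 − 2.64 = 0.77 V, so V_ov = 0.77 − 0.387 = 0.383 V.
Assume saturation: I_D = ½ k_p V_ov² = 0.5 × 7.07 × 0.383² = 0.519 mA, giving V_SD = V_DD − I_D R_D = 3.41 − 0.519 × 17.6 = -5.72 V.
But -5.72 V < V_ov = 0.383 V, so the device is actually in triode.
In triode I_D = k_p[V_ov V_SD − ½ V_SD²] and I_D = (V_DD − V_SD)/R_D. Equating: 62.2 V_SD² − 48.66 V_SD + 3.41 = 0, giving V_SD = 0.0778 V (the root below V_ov).
I_D = (3.41 − 0.0778) / 17.6 = 0.189 mA.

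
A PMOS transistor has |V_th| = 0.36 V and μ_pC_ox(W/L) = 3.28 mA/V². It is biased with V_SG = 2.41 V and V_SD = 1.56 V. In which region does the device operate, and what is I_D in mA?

V_ov = V_SG − |V_th| = 2.41 − 0.36 = 2.05 V.
Since V_SD = 1.56 V < V_ov = 2.05 V, the device is in the triode region.
I_D = k_p [V_ov · V_SD − ½ V_SD²] = 3.28 × [2.05 × 1.56 − 0.5 × 1.56²] = 6.5 mA.

Triode; I_D = 6.50 mA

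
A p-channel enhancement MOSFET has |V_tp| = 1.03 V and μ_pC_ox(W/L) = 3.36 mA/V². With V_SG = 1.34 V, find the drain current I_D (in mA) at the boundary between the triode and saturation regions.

I_D = 0.161 mA

At the boundary V_SD = V_ov = V_SG − |V_tp| = 1.34 − 1.03 = 0.31 V.
I_D = ½ k_p V_ov² = 0.5 × 3.36 × 0.31² = 0.161 mA.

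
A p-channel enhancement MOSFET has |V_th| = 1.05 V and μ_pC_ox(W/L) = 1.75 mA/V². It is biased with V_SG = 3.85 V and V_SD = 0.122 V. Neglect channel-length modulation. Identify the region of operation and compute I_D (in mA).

Triode; I_D = 0.585 mA

V_ov = V_SG − |V_th| = 3.85 − 1.05 = 2.8 V.
Since V_SD = 0.122 V < V_ov = 2.8 V, the device is in the triode region.
I_D = k_p [V_ov · V_SD − ½ V_SD²] = 1.75 × [2.8 × 0.122 − 0.5 × 0.122²] = 0.585 mA.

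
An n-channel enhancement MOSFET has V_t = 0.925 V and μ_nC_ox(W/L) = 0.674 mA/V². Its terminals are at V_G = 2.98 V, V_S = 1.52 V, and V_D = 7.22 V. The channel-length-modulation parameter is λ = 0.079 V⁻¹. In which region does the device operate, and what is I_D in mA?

Saturation; I_D = 0.140 mA

V_GS = V_G − V_S = 2.98 − 1.52 = 1.46 V; V_DS = V_D − V_S = 7.22 − 1.52 = 5.7 V.
V_ov = V_GS − V_t = 1.46 − 0.925 = 0.535 V.
Since V_DS = 5.7 V ≥ V_ov = 0.535 V, the device is in saturation.
I_D = ½ k_n V_ov² (1 + λ V_DS) = 0.5 × 0.674 × 0.535² × (1 + 0.079 × 5.7) = 0.14 mA.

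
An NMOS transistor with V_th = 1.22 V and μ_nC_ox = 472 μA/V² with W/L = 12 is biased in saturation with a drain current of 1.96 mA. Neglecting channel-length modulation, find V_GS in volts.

V_GS = 2.05 V

k_n = μ_nC_ox · (W/L) = 5.664 mA/V².
In saturation I_D = ½ k_n (V_GS − V_th)², so V_GS − V_th = √(2 I_D / k_n) = √(2 × 1.96 / 5.664) = 0.832 V.
V_GS = 1.22 + 0.832 = 2.05 V.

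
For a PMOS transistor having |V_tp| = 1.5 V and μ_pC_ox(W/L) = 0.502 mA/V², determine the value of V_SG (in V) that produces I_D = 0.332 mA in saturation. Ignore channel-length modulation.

In saturation I_D = ½ k_p (V_SG − |V_tp|)², so V_SG − |V_tp| = √(2 I_D / k_p) = √(2 × 0.332 / 0.502) = 1.15 V.
V_SG = 1.5 + 1.15 = 2.65 V.

V_SG = 2.65 V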